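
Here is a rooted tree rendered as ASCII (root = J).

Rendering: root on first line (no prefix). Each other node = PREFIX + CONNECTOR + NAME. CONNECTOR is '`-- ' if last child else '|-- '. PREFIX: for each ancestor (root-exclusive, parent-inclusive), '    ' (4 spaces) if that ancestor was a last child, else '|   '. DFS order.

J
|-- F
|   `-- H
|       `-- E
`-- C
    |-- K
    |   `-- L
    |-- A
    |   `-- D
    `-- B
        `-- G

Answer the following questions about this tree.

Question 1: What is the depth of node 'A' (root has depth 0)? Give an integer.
Path from root to A: J -> C -> A
Depth = number of edges = 2

Answer: 2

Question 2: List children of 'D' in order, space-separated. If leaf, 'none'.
Answer: none

Derivation:
Node D's children (from adjacency): (leaf)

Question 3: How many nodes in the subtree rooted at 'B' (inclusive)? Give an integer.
Subtree rooted at B contains: B, G
Count = 2

Answer: 2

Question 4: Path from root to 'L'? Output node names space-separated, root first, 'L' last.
Answer: J C K L

Derivation:
Walk down from root: J -> C -> K -> L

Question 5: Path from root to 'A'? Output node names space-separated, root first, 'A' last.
Answer: J C A

Derivation:
Walk down from root: J -> C -> A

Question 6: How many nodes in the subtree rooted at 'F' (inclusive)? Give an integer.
Answer: 3

Derivation:
Subtree rooted at F contains: E, F, H
Count = 3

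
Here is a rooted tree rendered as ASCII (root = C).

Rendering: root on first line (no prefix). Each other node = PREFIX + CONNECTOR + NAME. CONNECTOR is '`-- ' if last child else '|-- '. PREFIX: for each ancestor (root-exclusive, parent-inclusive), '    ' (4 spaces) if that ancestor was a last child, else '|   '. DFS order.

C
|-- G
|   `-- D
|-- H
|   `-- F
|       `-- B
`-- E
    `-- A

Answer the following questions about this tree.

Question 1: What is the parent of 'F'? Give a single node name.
Scan adjacency: F appears as child of H

Answer: H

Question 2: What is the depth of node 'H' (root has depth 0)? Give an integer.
Answer: 1

Derivation:
Path from root to H: C -> H
Depth = number of edges = 1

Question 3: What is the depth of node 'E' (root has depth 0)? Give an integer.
Path from root to E: C -> E
Depth = number of edges = 1

Answer: 1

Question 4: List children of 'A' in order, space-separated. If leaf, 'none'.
Node A's children (from adjacency): (leaf)

Answer: none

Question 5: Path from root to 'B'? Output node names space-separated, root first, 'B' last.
Answer: C H F B

Derivation:
Walk down from root: C -> H -> F -> B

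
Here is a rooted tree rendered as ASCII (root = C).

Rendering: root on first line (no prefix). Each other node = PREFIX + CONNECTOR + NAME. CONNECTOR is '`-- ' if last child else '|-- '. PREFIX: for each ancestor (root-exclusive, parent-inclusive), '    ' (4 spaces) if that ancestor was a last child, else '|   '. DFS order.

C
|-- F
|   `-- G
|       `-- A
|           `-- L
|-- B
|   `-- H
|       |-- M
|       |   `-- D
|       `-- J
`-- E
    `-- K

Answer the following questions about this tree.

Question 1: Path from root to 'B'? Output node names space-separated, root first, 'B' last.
Answer: C B

Derivation:
Walk down from root: C -> B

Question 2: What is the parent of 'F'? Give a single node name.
Scan adjacency: F appears as child of C

Answer: C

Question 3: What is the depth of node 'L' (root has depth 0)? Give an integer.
Answer: 4

Derivation:
Path from root to L: C -> F -> G -> A -> L
Depth = number of edges = 4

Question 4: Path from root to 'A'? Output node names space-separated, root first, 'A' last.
Answer: C F G A

Derivation:
Walk down from root: C -> F -> G -> A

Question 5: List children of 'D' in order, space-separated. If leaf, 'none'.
Answer: none

Derivation:
Node D's children (from adjacency): (leaf)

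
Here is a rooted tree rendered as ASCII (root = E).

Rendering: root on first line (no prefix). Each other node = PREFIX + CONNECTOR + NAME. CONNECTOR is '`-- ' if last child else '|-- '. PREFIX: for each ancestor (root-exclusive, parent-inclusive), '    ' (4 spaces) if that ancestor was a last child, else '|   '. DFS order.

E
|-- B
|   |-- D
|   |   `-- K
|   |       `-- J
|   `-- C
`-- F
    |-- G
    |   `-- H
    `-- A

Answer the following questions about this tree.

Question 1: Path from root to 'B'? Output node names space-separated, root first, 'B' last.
Answer: E B

Derivation:
Walk down from root: E -> B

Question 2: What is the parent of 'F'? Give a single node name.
Scan adjacency: F appears as child of E

Answer: E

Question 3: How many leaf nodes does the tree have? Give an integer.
Answer: 4

Derivation:
Leaves (nodes with no children): A, C, H, J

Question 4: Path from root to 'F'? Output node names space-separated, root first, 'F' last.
Answer: E F

Derivation:
Walk down from root: E -> F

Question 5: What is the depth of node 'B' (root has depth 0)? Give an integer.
Path from root to B: E -> B
Depth = number of edges = 1

Answer: 1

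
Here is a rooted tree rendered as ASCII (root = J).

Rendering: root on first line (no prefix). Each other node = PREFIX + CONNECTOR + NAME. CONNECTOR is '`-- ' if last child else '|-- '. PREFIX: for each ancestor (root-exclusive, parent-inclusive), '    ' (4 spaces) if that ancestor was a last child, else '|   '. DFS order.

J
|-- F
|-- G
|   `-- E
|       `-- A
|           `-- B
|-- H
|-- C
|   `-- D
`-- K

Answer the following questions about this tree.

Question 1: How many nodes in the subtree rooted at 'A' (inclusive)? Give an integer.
Subtree rooted at A contains: A, B
Count = 2

Answer: 2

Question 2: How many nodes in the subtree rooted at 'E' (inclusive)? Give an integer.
Subtree rooted at E contains: A, B, E
Count = 3

Answer: 3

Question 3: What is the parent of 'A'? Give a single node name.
Scan adjacency: A appears as child of E

Answer: E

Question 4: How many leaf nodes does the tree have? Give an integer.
Answer: 5

Derivation:
Leaves (nodes with no children): B, D, F, H, K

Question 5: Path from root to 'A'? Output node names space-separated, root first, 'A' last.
Walk down from root: J -> G -> E -> A

Answer: J G E A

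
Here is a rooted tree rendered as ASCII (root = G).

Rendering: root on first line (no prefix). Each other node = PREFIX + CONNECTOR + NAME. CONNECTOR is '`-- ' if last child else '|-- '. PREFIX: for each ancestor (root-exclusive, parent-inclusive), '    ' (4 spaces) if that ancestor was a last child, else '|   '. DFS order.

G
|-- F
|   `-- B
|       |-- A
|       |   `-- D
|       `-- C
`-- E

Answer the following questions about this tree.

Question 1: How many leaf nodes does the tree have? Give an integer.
Leaves (nodes with no children): C, D, E

Answer: 3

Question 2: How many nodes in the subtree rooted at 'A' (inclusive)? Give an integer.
Answer: 2

Derivation:
Subtree rooted at A contains: A, D
Count = 2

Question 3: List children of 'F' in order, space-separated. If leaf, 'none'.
Answer: B

Derivation:
Node F's children (from adjacency): B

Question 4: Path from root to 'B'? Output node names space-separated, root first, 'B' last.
Answer: G F B

Derivation:
Walk down from root: G -> F -> B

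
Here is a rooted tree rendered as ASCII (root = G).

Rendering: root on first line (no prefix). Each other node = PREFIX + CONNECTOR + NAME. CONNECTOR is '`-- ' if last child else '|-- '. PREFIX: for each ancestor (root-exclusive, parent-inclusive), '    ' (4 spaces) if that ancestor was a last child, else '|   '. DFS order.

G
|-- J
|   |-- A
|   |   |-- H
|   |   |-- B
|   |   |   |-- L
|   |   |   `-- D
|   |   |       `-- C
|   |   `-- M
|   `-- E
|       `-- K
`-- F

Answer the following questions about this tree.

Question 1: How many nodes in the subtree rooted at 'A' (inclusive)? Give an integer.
Answer: 7

Derivation:
Subtree rooted at A contains: A, B, C, D, H, L, M
Count = 7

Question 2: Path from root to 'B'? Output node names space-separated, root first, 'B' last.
Answer: G J A B

Derivation:
Walk down from root: G -> J -> A -> B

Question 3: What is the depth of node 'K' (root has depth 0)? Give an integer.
Path from root to K: G -> J -> E -> K
Depth = number of edges = 3

Answer: 3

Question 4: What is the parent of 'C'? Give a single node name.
Scan adjacency: C appears as child of D

Answer: D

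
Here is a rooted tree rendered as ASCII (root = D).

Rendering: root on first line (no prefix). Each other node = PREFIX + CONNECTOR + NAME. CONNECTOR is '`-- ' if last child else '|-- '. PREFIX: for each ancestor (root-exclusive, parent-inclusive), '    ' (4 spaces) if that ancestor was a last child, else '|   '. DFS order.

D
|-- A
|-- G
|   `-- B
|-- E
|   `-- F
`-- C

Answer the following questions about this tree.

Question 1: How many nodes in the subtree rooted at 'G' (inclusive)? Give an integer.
Answer: 2

Derivation:
Subtree rooted at G contains: B, G
Count = 2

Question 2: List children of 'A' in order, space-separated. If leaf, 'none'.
Node A's children (from adjacency): (leaf)

Answer: none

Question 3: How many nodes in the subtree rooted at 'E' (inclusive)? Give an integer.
Answer: 2

Derivation:
Subtree rooted at E contains: E, F
Count = 2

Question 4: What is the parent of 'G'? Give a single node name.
Scan adjacency: G appears as child of D

Answer: D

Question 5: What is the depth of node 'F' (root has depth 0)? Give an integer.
Answer: 2

Derivation:
Path from root to F: D -> E -> F
Depth = number of edges = 2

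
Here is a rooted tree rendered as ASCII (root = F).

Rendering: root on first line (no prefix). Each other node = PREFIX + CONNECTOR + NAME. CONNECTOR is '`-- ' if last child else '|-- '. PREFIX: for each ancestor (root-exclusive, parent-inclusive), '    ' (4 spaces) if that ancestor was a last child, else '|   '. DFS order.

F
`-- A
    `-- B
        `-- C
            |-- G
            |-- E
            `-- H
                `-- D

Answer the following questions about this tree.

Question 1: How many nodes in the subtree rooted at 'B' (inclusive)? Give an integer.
Subtree rooted at B contains: B, C, D, E, G, H
Count = 6

Answer: 6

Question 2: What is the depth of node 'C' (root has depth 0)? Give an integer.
Path from root to C: F -> A -> B -> C
Depth = number of edges = 3

Answer: 3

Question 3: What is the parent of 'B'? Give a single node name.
Answer: A

Derivation:
Scan adjacency: B appears as child of A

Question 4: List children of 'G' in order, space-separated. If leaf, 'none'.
Node G's children (from adjacency): (leaf)

Answer: none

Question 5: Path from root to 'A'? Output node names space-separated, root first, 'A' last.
Answer: F A

Derivation:
Walk down from root: F -> A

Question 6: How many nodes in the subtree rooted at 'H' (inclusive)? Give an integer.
Answer: 2

Derivation:
Subtree rooted at H contains: D, H
Count = 2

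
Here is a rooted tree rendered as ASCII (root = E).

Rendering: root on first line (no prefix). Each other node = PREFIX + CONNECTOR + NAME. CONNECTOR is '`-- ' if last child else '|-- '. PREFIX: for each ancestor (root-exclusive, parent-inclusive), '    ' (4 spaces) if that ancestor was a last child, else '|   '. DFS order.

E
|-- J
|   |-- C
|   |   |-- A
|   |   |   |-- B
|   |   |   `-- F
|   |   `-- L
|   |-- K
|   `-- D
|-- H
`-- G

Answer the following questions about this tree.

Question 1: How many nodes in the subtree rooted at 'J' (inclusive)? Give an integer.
Answer: 8

Derivation:
Subtree rooted at J contains: A, B, C, D, F, J, K, L
Count = 8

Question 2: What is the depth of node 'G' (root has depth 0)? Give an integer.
Path from root to G: E -> G
Depth = number of edges = 1

Answer: 1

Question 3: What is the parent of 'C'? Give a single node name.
Answer: J

Derivation:
Scan adjacency: C appears as child of J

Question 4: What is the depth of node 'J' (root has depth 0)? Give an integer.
Path from root to J: E -> J
Depth = number of edges = 1

Answer: 1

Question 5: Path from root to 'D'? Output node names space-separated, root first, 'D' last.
Answer: E J D

Derivation:
Walk down from root: E -> J -> D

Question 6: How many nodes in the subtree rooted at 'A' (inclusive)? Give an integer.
Answer: 3

Derivation:
Subtree rooted at A contains: A, B, F
Count = 3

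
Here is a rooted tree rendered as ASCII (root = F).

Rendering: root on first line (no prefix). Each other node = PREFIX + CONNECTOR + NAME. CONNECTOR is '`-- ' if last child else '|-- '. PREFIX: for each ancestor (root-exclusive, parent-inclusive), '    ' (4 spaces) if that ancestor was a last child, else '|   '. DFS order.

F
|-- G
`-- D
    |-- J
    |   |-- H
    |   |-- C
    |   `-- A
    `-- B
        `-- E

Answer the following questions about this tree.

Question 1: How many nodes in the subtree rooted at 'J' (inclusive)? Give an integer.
Answer: 4

Derivation:
Subtree rooted at J contains: A, C, H, J
Count = 4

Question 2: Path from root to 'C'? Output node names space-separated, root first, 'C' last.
Walk down from root: F -> D -> J -> C

Answer: F D J C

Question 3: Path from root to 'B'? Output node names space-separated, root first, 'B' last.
Walk down from root: F -> D -> B

Answer: F D B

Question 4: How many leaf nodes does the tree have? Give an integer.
Leaves (nodes with no children): A, C, E, G, H

Answer: 5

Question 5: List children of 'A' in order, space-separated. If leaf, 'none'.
Answer: none

Derivation:
Node A's children (from adjacency): (leaf)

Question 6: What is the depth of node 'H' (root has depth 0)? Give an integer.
Answer: 3

Derivation:
Path from root to H: F -> D -> J -> H
Depth = number of edges = 3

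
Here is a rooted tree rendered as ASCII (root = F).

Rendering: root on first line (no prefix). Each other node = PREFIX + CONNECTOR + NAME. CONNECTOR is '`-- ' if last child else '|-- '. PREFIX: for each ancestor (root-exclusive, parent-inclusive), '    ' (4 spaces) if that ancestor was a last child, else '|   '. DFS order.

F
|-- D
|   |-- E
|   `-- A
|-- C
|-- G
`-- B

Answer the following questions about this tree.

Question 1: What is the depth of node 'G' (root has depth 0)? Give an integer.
Path from root to G: F -> G
Depth = number of edges = 1

Answer: 1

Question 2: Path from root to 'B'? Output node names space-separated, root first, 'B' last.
Walk down from root: F -> B

Answer: F B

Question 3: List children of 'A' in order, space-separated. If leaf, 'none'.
Node A's children (from adjacency): (leaf)

Answer: none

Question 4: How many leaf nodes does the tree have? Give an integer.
Leaves (nodes with no children): A, B, C, E, G

Answer: 5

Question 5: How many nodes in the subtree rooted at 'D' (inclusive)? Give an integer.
Subtree rooted at D contains: A, D, E
Count = 3

Answer: 3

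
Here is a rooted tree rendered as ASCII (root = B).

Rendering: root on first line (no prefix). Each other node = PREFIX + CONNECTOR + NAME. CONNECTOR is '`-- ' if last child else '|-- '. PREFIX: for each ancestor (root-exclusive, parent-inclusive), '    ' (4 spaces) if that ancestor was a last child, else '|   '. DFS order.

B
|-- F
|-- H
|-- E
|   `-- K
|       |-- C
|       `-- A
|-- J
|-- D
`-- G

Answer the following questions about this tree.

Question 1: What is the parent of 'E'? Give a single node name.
Answer: B

Derivation:
Scan adjacency: E appears as child of B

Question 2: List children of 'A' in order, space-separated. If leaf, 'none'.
Node A's children (from adjacency): (leaf)

Answer: none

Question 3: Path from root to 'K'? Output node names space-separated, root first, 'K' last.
Walk down from root: B -> E -> K

Answer: B E K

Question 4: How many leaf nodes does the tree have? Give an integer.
Leaves (nodes with no children): A, C, D, F, G, H, J

Answer: 7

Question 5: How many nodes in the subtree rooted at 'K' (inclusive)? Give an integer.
Subtree rooted at K contains: A, C, K
Count = 3

Answer: 3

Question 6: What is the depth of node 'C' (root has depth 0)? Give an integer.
Answer: 3

Derivation:
Path from root to C: B -> E -> K -> C
Depth = number of edges = 3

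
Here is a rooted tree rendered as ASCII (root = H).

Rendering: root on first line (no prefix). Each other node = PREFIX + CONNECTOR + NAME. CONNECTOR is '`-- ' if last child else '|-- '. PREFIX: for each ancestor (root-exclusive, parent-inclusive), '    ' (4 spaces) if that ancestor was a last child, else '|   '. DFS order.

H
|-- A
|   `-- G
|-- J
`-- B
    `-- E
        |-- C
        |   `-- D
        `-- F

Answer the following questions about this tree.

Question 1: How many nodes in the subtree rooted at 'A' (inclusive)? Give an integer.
Subtree rooted at A contains: A, G
Count = 2

Answer: 2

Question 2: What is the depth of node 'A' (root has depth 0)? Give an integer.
Path from root to A: H -> A
Depth = number of edges = 1

Answer: 1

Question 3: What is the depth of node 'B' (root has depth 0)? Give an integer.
Path from root to B: H -> B
Depth = number of edges = 1

Answer: 1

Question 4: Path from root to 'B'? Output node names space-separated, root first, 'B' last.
Answer: H B

Derivation:
Walk down from root: H -> B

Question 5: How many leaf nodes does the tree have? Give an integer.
Leaves (nodes with no children): D, F, G, J

Answer: 4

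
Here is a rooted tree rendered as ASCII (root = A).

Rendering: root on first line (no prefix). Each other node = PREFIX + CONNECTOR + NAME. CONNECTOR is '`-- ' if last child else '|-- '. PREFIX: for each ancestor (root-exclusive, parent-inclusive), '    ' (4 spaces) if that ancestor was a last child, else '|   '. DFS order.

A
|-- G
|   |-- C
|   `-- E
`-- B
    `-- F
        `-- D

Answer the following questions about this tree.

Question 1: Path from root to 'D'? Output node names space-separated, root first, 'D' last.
Answer: A B F D

Derivation:
Walk down from root: A -> B -> F -> D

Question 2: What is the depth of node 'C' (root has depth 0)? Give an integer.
Answer: 2

Derivation:
Path from root to C: A -> G -> C
Depth = number of edges = 2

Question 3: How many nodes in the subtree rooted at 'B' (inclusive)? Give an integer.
Subtree rooted at B contains: B, D, F
Count = 3

Answer: 3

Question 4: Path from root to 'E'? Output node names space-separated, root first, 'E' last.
Answer: A G E

Derivation:
Walk down from root: A -> G -> E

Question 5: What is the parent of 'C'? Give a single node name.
Answer: G

Derivation:
Scan adjacency: C appears as child of G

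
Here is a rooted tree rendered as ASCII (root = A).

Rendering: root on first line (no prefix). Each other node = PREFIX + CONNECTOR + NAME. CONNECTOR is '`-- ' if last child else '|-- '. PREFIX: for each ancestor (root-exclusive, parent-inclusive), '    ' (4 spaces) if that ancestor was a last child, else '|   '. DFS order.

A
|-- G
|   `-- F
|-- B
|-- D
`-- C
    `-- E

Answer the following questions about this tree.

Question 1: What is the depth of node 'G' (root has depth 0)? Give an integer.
Answer: 1

Derivation:
Path from root to G: A -> G
Depth = number of edges = 1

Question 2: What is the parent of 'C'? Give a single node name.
Scan adjacency: C appears as child of A

Answer: A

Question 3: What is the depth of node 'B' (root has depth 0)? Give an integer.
Path from root to B: A -> B
Depth = number of edges = 1

Answer: 1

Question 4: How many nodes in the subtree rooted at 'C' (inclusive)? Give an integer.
Answer: 2

Derivation:
Subtree rooted at C contains: C, E
Count = 2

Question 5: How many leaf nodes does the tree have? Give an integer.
Answer: 4

Derivation:
Leaves (nodes with no children): B, D, E, F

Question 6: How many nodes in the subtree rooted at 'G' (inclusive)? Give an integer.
Subtree rooted at G contains: F, G
Count = 2

Answer: 2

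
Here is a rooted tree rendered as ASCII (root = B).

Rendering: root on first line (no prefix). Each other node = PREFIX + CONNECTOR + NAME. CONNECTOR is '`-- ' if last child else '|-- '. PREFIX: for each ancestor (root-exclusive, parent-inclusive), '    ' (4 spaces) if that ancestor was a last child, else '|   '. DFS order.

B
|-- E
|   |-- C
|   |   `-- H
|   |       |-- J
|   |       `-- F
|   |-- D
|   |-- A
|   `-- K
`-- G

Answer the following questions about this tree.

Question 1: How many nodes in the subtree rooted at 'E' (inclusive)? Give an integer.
Answer: 8

Derivation:
Subtree rooted at E contains: A, C, D, E, F, H, J, K
Count = 8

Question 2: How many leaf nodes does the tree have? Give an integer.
Leaves (nodes with no children): A, D, F, G, J, K

Answer: 6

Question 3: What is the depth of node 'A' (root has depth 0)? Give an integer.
Answer: 2

Derivation:
Path from root to A: B -> E -> A
Depth = number of edges = 2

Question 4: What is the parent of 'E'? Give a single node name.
Answer: B

Derivation:
Scan adjacency: E appears as child of B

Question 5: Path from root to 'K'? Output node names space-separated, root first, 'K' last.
Walk down from root: B -> E -> K

Answer: B E K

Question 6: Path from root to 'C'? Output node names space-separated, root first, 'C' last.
Answer: B E C

Derivation:
Walk down from root: B -> E -> C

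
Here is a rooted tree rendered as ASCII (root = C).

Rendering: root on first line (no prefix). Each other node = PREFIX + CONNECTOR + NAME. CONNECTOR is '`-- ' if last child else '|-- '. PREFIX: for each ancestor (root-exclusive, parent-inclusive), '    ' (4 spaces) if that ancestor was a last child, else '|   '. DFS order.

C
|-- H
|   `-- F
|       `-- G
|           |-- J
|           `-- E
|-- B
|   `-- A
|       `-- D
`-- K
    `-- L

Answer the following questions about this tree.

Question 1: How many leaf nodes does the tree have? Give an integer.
Answer: 4

Derivation:
Leaves (nodes with no children): D, E, J, L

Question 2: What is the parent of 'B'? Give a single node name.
Scan adjacency: B appears as child of C

Answer: C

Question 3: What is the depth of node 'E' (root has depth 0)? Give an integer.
Path from root to E: C -> H -> F -> G -> E
Depth = number of edges = 4

Answer: 4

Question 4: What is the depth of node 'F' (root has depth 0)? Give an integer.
Path from root to F: C -> H -> F
Depth = number of edges = 2

Answer: 2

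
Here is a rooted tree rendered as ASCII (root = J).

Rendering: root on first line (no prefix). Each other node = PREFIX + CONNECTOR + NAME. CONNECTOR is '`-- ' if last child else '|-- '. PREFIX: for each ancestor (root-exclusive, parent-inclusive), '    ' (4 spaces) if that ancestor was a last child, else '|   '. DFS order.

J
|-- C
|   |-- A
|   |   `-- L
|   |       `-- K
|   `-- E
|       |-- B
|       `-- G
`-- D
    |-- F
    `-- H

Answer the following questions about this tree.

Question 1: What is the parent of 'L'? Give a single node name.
Answer: A

Derivation:
Scan adjacency: L appears as child of A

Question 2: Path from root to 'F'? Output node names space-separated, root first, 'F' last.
Answer: J D F

Derivation:
Walk down from root: J -> D -> F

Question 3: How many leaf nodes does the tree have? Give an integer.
Leaves (nodes with no children): B, F, G, H, K

Answer: 5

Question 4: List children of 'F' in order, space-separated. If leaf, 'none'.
Answer: none

Derivation:
Node F's children (from adjacency): (leaf)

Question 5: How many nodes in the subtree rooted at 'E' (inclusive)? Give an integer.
Subtree rooted at E contains: B, E, G
Count = 3

Answer: 3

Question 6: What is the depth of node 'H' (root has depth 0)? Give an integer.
Path from root to H: J -> D -> H
Depth = number of edges = 2

Answer: 2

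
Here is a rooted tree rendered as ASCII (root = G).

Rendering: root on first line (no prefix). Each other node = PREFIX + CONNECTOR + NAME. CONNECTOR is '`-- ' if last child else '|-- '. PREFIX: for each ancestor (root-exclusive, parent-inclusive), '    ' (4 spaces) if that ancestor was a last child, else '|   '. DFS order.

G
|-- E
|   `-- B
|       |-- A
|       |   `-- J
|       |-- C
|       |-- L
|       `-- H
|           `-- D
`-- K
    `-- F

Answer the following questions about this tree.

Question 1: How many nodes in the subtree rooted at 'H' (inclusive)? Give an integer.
Answer: 2

Derivation:
Subtree rooted at H contains: D, H
Count = 2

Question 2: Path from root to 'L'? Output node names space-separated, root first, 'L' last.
Answer: G E B L

Derivation:
Walk down from root: G -> E -> B -> L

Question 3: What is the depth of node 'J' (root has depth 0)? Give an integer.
Answer: 4

Derivation:
Path from root to J: G -> E -> B -> A -> J
Depth = number of edges = 4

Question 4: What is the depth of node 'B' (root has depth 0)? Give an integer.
Path from root to B: G -> E -> B
Depth = number of edges = 2

Answer: 2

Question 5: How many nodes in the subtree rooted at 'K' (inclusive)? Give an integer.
Subtree rooted at K contains: F, K
Count = 2

Answer: 2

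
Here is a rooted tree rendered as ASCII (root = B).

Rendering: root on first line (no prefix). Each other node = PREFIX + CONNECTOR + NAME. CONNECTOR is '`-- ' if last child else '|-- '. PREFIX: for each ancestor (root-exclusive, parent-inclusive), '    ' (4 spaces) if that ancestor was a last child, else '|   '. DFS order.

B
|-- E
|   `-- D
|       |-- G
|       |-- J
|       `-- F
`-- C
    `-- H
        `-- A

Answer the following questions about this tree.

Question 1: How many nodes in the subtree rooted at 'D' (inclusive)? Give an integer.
Answer: 4

Derivation:
Subtree rooted at D contains: D, F, G, J
Count = 4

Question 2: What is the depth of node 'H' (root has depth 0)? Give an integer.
Path from root to H: B -> C -> H
Depth = number of edges = 2

Answer: 2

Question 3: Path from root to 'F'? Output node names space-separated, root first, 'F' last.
Walk down from root: B -> E -> D -> F

Answer: B E D F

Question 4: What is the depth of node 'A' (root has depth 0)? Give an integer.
Path from root to A: B -> C -> H -> A
Depth = number of edges = 3

Answer: 3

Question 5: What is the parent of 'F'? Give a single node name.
Answer: D

Derivation:
Scan adjacency: F appears as child of D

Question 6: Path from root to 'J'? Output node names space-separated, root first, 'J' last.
Answer: B E D J

Derivation:
Walk down from root: B -> E -> D -> J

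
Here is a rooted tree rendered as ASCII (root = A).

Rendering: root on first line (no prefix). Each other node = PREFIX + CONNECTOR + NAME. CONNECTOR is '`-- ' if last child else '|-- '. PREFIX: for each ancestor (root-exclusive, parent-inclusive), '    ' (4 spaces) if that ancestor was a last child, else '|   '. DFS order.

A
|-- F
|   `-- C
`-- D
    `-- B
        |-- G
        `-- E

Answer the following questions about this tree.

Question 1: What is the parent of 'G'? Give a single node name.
Answer: B

Derivation:
Scan adjacency: G appears as child of B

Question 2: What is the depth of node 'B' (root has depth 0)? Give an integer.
Answer: 2

Derivation:
Path from root to B: A -> D -> B
Depth = number of edges = 2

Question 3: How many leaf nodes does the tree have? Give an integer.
Leaves (nodes with no children): C, E, G

Answer: 3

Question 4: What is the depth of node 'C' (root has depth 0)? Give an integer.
Answer: 2

Derivation:
Path from root to C: A -> F -> C
Depth = number of edges = 2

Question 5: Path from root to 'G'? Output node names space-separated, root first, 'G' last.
Answer: A D B G

Derivation:
Walk down from root: A -> D -> B -> G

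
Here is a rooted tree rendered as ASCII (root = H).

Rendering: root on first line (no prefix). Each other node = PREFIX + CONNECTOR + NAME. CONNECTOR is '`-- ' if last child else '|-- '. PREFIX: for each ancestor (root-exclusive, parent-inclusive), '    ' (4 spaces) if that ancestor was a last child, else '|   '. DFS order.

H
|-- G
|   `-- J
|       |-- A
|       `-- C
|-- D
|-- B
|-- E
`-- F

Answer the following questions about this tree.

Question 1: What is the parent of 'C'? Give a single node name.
Scan adjacency: C appears as child of J

Answer: J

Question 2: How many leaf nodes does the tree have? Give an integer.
Leaves (nodes with no children): A, B, C, D, E, F

Answer: 6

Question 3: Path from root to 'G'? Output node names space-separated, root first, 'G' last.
Answer: H G

Derivation:
Walk down from root: H -> G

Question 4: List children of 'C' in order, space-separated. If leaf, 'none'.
Node C's children (from adjacency): (leaf)

Answer: none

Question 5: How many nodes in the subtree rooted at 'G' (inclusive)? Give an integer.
Subtree rooted at G contains: A, C, G, J
Count = 4

Answer: 4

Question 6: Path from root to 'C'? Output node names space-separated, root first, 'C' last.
Walk down from root: H -> G -> J -> C

Answer: H G J C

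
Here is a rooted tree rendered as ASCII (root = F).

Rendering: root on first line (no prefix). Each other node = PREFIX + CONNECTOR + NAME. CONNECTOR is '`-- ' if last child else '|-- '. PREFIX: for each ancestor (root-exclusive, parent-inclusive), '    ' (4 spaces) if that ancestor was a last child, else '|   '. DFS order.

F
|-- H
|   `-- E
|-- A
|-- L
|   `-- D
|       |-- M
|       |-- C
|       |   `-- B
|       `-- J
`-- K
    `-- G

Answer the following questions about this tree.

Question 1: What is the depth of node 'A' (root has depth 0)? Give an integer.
Path from root to A: F -> A
Depth = number of edges = 1

Answer: 1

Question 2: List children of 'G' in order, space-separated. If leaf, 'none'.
Answer: none

Derivation:
Node G's children (from adjacency): (leaf)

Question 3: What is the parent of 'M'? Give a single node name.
Scan adjacency: M appears as child of D

Answer: D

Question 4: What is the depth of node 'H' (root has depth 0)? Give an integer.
Path from root to H: F -> H
Depth = number of edges = 1

Answer: 1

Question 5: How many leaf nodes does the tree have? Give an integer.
Answer: 6

Derivation:
Leaves (nodes with no children): A, B, E, G, J, M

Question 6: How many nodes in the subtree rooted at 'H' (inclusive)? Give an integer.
Answer: 2

Derivation:
Subtree rooted at H contains: E, H
Count = 2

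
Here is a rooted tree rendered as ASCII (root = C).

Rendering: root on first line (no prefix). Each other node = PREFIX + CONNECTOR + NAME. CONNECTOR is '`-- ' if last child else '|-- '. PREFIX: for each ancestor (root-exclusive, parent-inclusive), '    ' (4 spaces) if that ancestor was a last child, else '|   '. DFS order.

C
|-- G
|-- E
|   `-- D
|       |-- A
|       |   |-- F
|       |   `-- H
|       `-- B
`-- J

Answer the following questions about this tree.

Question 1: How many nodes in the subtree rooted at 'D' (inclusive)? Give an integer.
Subtree rooted at D contains: A, B, D, F, H
Count = 5

Answer: 5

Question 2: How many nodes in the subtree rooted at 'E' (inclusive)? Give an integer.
Subtree rooted at E contains: A, B, D, E, F, H
Count = 6

Answer: 6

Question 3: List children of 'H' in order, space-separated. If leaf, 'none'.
Node H's children (from adjacency): (leaf)

Answer: none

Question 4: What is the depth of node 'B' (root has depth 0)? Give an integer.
Path from root to B: C -> E -> D -> B
Depth = number of edges = 3

Answer: 3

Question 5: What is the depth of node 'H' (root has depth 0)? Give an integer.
Answer: 4

Derivation:
Path from root to H: C -> E -> D -> A -> H
Depth = number of edges = 4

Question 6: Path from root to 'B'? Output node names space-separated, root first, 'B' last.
Walk down from root: C -> E -> D -> B

Answer: C E D B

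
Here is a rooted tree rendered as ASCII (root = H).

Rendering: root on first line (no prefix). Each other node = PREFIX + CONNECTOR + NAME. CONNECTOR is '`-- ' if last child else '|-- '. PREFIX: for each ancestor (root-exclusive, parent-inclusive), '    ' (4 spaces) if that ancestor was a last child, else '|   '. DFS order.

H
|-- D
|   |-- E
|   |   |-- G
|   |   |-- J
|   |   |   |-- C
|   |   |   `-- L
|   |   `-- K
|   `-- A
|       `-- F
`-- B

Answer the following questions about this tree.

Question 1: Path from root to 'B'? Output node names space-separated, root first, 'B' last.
Answer: H B

Derivation:
Walk down from root: H -> B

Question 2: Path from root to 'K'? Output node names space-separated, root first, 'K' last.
Answer: H D E K

Derivation:
Walk down from root: H -> D -> E -> K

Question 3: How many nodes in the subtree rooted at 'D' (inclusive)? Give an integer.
Subtree rooted at D contains: A, C, D, E, F, G, J, K, L
Count = 9

Answer: 9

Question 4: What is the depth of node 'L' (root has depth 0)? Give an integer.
Answer: 4

Derivation:
Path from root to L: H -> D -> E -> J -> L
Depth = number of edges = 4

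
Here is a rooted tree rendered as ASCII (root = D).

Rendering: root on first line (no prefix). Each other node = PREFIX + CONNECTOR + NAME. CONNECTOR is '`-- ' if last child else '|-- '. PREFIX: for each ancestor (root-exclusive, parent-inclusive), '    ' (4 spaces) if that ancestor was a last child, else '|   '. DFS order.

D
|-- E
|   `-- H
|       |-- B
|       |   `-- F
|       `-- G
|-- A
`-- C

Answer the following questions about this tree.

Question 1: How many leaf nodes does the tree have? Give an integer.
Answer: 4

Derivation:
Leaves (nodes with no children): A, C, F, G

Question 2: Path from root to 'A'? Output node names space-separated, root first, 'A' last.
Walk down from root: D -> A

Answer: D A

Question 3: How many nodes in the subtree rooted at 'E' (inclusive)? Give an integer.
Answer: 5

Derivation:
Subtree rooted at E contains: B, E, F, G, H
Count = 5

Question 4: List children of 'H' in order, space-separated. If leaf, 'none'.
Answer: B G

Derivation:
Node H's children (from adjacency): B, G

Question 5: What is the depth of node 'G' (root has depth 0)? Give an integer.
Answer: 3

Derivation:
Path from root to G: D -> E -> H -> G
Depth = number of edges = 3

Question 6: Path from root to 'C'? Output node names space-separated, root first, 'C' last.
Walk down from root: D -> C

Answer: D C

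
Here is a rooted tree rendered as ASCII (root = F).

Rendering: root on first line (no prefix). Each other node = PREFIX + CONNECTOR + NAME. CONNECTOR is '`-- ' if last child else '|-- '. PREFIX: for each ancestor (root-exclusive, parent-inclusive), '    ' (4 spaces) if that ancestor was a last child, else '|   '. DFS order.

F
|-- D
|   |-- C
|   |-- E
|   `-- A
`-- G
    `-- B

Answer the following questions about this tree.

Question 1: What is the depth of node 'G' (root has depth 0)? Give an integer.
Answer: 1

Derivation:
Path from root to G: F -> G
Depth = number of edges = 1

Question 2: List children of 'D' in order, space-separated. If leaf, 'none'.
Answer: C E A

Derivation:
Node D's children (from adjacency): C, E, A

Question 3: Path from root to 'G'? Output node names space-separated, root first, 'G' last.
Walk down from root: F -> G

Answer: F G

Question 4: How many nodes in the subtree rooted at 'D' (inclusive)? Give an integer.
Subtree rooted at D contains: A, C, D, E
Count = 4

Answer: 4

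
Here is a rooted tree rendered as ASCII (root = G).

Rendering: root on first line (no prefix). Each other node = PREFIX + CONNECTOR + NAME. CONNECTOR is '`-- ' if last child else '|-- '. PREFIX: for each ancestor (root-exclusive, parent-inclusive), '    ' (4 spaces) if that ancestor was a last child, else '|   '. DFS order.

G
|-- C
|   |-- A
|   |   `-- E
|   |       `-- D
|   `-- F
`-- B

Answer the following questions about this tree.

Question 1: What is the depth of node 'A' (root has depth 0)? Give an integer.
Answer: 2

Derivation:
Path from root to A: G -> C -> A
Depth = number of edges = 2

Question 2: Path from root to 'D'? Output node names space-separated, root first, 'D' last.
Answer: G C A E D

Derivation:
Walk down from root: G -> C -> A -> E -> D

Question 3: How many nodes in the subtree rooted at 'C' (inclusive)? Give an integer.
Subtree rooted at C contains: A, C, D, E, F
Count = 5

Answer: 5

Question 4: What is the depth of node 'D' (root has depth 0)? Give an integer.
Path from root to D: G -> C -> A -> E -> D
Depth = number of edges = 4

Answer: 4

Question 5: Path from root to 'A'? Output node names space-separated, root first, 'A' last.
Answer: G C A

Derivation:
Walk down from root: G -> C -> A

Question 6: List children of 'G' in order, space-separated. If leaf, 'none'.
Answer: C B

Derivation:
Node G's children (from adjacency): C, B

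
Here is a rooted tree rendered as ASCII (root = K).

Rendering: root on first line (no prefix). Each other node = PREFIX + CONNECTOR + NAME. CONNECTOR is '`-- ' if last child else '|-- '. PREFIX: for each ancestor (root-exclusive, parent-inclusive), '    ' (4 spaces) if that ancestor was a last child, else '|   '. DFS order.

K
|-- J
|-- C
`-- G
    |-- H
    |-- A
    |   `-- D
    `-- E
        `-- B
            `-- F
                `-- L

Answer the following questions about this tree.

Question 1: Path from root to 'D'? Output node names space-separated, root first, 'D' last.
Answer: K G A D

Derivation:
Walk down from root: K -> G -> A -> D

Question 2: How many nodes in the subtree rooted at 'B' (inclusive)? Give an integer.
Answer: 3

Derivation:
Subtree rooted at B contains: B, F, L
Count = 3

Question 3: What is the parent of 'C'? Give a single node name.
Scan adjacency: C appears as child of K

Answer: K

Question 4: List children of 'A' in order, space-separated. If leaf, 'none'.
Answer: D

Derivation:
Node A's children (from adjacency): D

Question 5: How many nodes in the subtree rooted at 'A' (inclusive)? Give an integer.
Answer: 2

Derivation:
Subtree rooted at A contains: A, D
Count = 2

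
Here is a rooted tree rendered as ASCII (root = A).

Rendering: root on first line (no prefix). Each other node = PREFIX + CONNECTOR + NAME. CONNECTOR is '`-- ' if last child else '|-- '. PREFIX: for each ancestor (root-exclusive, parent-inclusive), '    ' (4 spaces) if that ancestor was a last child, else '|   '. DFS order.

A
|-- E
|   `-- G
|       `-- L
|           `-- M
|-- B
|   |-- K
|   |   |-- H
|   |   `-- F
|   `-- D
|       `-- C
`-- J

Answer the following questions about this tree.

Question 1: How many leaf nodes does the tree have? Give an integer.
Answer: 5

Derivation:
Leaves (nodes with no children): C, F, H, J, M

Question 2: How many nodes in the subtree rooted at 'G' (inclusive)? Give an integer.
Answer: 3

Derivation:
Subtree rooted at G contains: G, L, M
Count = 3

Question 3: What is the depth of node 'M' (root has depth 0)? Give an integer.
Answer: 4

Derivation:
Path from root to M: A -> E -> G -> L -> M
Depth = number of edges = 4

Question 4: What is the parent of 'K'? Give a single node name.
Answer: B

Derivation:
Scan adjacency: K appears as child of B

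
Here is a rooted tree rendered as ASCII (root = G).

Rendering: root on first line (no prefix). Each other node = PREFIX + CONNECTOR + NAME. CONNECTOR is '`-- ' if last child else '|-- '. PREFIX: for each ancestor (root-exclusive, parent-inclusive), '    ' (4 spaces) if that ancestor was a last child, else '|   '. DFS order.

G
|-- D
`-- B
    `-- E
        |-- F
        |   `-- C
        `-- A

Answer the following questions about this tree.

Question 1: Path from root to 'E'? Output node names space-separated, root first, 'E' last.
Answer: G B E

Derivation:
Walk down from root: G -> B -> E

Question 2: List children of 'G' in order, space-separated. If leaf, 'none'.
Node G's children (from adjacency): D, B

Answer: D B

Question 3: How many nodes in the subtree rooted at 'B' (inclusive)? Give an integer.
Answer: 5

Derivation:
Subtree rooted at B contains: A, B, C, E, F
Count = 5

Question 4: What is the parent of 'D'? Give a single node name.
Scan adjacency: D appears as child of G

Answer: G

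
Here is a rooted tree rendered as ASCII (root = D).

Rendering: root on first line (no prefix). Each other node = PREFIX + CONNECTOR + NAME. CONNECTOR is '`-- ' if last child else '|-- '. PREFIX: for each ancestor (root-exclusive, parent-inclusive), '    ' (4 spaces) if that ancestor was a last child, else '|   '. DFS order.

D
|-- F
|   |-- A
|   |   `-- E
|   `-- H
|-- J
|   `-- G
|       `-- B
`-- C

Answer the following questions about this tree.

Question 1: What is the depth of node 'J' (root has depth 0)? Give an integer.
Path from root to J: D -> J
Depth = number of edges = 1

Answer: 1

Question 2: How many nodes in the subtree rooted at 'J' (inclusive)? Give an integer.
Subtree rooted at J contains: B, G, J
Count = 3

Answer: 3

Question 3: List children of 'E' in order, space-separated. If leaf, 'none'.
Answer: none

Derivation:
Node E's children (from adjacency): (leaf)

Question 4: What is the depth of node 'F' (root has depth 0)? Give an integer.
Answer: 1

Derivation:
Path from root to F: D -> F
Depth = number of edges = 1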